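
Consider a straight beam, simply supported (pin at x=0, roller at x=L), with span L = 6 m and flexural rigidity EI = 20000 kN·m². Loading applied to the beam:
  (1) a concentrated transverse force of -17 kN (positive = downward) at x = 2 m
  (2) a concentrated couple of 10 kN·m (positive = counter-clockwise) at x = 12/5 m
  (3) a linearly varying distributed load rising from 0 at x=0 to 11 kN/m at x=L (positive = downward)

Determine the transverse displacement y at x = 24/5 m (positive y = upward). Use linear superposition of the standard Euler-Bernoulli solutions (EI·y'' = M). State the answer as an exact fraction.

y(24/5) = -205567/234375000 m

Load 1 — point force P=-17 kN at a=2 m (b=L-a=4):
  y_1 = -Pa(L-x)(2Lx-a²-x²)/(6LEI)  [x>a] = -(-17)·2·(6-(24/5))·(2·6·(24/5)-2²-(24/5)²)/(6·6·20000) = 3247/1875000 m
Load 2 — applied couple M₀=10 kN·m at a=12/5 m (b=L-a=18/5):
  y_2 = (M₀x³/(6L)-M₀(x-a)²/2+C₁x)/EI  [x>a] with C₁=M₀(3b²-L²)/(6L)=4/5 = (10·(24/5)³/(6·6)-10·((24/5)-(12/5))²/2+(4/5)·(24/5))/20000 = 9/31250 m
Load 3 — triangular load w₀=11 kN/m (0→w₀ over full span):
  y_3 = -w₀x(7L⁴-10L²x²+3x⁴)/(360LEI) = -11·(24/5)·(7·6⁴-10·6²·(24/5)²+3·(24/5)⁴)/(360·6·20000) = -113157/39062500 m
Superposition: y = Σ y_i = -205567/234375000 m ≈ -0.000877 m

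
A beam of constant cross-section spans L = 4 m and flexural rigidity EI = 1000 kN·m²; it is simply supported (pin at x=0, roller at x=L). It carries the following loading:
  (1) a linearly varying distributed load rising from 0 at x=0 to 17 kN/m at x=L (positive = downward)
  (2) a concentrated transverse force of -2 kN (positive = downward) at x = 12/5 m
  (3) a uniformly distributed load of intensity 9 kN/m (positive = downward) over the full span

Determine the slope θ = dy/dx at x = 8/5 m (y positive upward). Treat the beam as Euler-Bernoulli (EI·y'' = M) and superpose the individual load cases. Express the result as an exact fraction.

θ(8/5) = -9946/703125 rad

Load 1 — triangular load w₀=17 kN/m (0→w₀ over full span):
  θ_1 = -w₀(7L⁴-30L²x²+15x⁴)/(360LEI) = -17·(7·4⁴-30·4²·(8/5)²+15·(8/5)⁴)/(360·4·1000) = -5491/703125 rad
Load 2 — point force P=-2 kN at a=12/5 m (b=L-a=8/5):
  θ_2 = -Pb(L²-b²-3x²)/(6LEI)  [x≤a] = -(-2)·(8/5)·(4²-(8/5)²-3·(8/5)²)/(6·4·1000) = 12/15625 rad
Load 3 — uniform load w=9 kN/m over full span:
  θ_3 = -w(L³-6Lx²+4x³)/(24EI) = -9·(4³-6·4·(8/5)²+4·(8/5)³)/(24·1000) = -111/15625 rad
Superposition: θ = Σ θ_i = -9946/703125 rad ≈ -0.014145 rad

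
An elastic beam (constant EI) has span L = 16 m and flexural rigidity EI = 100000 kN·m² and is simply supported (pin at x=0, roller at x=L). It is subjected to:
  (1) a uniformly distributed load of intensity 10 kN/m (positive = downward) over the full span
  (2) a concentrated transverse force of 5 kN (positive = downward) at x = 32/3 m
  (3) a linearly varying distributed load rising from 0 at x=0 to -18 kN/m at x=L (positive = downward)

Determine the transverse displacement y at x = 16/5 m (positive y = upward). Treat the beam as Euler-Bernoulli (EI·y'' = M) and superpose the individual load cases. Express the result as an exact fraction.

Load 1 — uniform load w=10 kN/m over full span:
  y_1 = -wx(L³-2Lx²+x³)/(24EI) = -10·(16/5)·(16³-2·16·(16/5)²+(16/5)³)/(24·100000) = -59392/1171875 m
Load 2 — point force P=5 kN at a=32/3 m (b=L-a=16/3):
  y_2 = -Pbx(L²-b²-x²)/(6LEI)  [x≤a] = -5·(16/3)·(16/5)·(16²-(16/3)²-(16/5)²)/(6·16·100000) = -12224/6328125 m
Load 3 — triangular load w₀=-18 kN/m (0→w₀ over full span):
  y_3 = -w₀x(7L⁴-10L²x²+3x⁴)/(360LEI) = -(-18)·(16/5)·(7·16⁴-10·16²·(16/5)²+3·(16/5)⁴)/(360·16·100000) = 2113536/48828125 m
Superposition: y = Σ y_i = -36891584/3955078125 m ≈ -0.009328 m

y(16/5) = -36891584/3955078125 m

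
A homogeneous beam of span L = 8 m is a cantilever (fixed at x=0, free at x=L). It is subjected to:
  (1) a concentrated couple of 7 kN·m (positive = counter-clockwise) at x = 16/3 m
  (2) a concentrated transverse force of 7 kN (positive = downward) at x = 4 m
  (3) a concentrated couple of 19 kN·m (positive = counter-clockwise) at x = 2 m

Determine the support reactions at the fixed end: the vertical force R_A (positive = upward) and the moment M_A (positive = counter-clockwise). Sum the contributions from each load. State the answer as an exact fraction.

R_A = 7 kN, M_A = 2 kN·m

Load 1 — applied couple M₀=7 kN·m at a=16/3 m (b=L-a=8/3):
  R_A = 0 kN
  M_A = -M₀ = -7 kN·m
Load 2 — point force P=7 kN at a=4 m (b=L-a=4):
  R_A = P = 7 kN
  M_A = Pa = 7·4 = 28 kN·m
Load 3 — applied couple M₀=19 kN·m at a=2 m (b=L-a=6):
  R_A = 0 kN
  M_A = -M₀ = -19 kN·m
Superposition: R_A = 7 kN, M_A = 2 kN·m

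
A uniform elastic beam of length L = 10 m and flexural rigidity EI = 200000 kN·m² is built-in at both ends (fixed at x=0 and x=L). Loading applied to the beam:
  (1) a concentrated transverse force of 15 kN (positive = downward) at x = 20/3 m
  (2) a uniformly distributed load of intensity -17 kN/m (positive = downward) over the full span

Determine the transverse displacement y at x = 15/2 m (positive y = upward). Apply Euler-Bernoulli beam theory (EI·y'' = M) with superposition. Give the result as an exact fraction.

Load 1 — point force P=15 kN at a=20/3 m (b=L-a=10/3):
  y_1 = -Pa²(L-x)²(3bL-(3b+a)(L-x))/(6L³EI)  [x>a] = -15·(20/3)²·(10-(15/2))²·(3·(10/3)·10-(3·(10/3)+(20/3))·(10-(15/2)))/(6·10³·200000) = -7/34560 m
Load 2 — uniform load w=-17 kN/m over full span:
  y_2 = -wx²(L-x)²/(24EI) = -(-17)·(15/2)²·(10-(15/2))²/(24·200000) = 51/40960 m
Superposition: y = Σ y_i = 1153/1105920 m ≈ 0.001043 m

y(15/2) = 1153/1105920 m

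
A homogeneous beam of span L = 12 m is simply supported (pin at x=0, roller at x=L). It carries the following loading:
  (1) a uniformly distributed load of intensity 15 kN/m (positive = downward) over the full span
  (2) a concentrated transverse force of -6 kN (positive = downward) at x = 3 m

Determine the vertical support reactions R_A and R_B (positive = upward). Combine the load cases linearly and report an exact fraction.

Load 1 — uniform load w=15 kN/m over full span:
  R_A = wL/2 = 15·12/2 = 90 kN
  R_B = wL/2 = 15·12/2 = 90 kN
Load 2 — point force P=-6 kN at a=3 m (b=L-a=9):
  R_A = Pb/L = (-6)·9/12 = -9/2 kN
  R_B = Pa/L = (-6)·3/12 = -3/2 kN
Superposition: R_A = 171/2 kN, R_B = 177/2 kN

R_A = 171/2 kN, R_B = 177/2 kN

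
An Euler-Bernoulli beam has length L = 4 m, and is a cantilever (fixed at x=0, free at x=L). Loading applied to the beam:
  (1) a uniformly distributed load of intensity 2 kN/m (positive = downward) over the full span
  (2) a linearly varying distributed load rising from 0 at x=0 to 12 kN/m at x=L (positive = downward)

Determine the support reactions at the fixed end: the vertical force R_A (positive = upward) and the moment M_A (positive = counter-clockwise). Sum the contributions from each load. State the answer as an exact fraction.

Load 1 — uniform load w=2 kN/m over full span:
  R_A = wL = 2·4 = 8 kN
  M_A = wL²/2 = 2·4²/2 = 16 kN·m
Load 2 — triangular load w₀=12 kN/m (0→w₀ over full span):
  R_A = w₀L/2 = 12·4/2 = 24 kN
  M_A = w₀L²/3 = 12·4²/3 = 64 kN·m
Superposition: R_A = 32 kN, M_A = 80 kN·m

R_A = 32 kN, M_A = 80 kN·m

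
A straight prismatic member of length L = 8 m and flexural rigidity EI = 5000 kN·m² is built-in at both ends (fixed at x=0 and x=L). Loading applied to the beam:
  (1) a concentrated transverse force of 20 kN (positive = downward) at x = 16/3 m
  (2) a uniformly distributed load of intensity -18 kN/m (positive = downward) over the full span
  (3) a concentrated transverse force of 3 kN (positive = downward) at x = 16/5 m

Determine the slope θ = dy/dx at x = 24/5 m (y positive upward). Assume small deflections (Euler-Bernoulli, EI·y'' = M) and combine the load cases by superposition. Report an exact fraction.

θ(24/5) = -112688/17578125 rad

Load 1 — point force P=20 kN at a=16/3 m (b=L-a=8/3):
  θ_1 = -Pb²x(2aL-(3a+b)x)/(2L³EI)  [x≤a] = -20·(8/3)²·(24/5)·(2·(16/3)·8-(3·(16/3)+(8/3))·(24/5))/(2·8³·5000) = 16/28125 rad
Load 2 — uniform load w=-18 kN/m over full span:
  θ_2 = -wx(L-x)(L-2x)/(12EI) = -(-18)·(24/5)·(8-(24/5))·(8-2·(24/5))/(12·5000) = -576/78125 rad
Load 3 — point force P=3 kN at a=16/5 m (b=L-a=24/5):
  θ_3 = Pa²(L-x)(2bL-(3b+a)(L-x))/(2L³EI)  [x>a] = 3·(16/5)²·(8-(24/5))·(2·(24/5)·8-(3·(24/5)+(16/5))·(8-(24/5)))/(2·8³·5000) = 768/1953125 rad
Superposition: θ = Σ θ_i = -112688/17578125 rad ≈ -0.006411 rad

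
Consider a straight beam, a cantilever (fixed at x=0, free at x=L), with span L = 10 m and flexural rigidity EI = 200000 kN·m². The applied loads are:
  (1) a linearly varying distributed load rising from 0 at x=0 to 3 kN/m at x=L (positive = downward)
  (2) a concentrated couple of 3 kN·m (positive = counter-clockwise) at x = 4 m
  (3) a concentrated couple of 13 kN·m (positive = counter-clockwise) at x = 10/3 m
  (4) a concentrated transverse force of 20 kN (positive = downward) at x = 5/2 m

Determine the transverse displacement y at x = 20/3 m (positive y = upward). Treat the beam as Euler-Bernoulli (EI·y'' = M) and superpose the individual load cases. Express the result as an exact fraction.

Load 1 — triangular load w₀=3 kN/m (0→w₀ over full span):
  y_1 = (w₀Lx³/12-w₀L²x²/6-w₀x⁵/(120L))/EI = (3·10·(20/3)³/12-3·10²·(20/3)²/6-3·(20/3)⁵/(120·10))/200000 = -46/6075 m
Load 2 — applied couple M₀=3 kN·m at a=4 m (b=L-a=6):
  y_2 = M₀a(2x-a)/(2EI)  [x>a] = 3·4·(2·(20/3)-4)/(2·200000) = 7/25000 m
Load 3 — applied couple M₀=13 kN·m at a=10/3 m (b=L-a=20/3):
  y_3 = M₀a(2x-a)/(2EI)  [x>a] = 13·(10/3)·(2·(20/3)-(10/3))/(2·200000) = 13/12000 m
Load 4 — point force P=20 kN at a=5/2 m (b=L-a=15/2):
  y_4 = -Pa²(3x-a)/(6EI)  [x>a] = -20·(5/2)²·(3·(20/3)-(5/2))/(6·200000) = -7/3840 m
Superposition: y = Σ y_i = -1561343/194400000 m ≈ -0.008032 m

y(20/3) = -1561343/194400000 m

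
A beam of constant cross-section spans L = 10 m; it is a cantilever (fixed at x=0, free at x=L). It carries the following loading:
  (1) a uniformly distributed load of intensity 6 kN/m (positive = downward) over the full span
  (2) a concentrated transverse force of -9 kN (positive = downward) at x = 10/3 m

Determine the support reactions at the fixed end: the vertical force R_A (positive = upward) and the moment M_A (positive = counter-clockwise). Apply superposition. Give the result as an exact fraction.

R_A = 51 kN, M_A = 270 kN·m

Load 1 — uniform load w=6 kN/m over full span:
  R_A = wL = 6·10 = 60 kN
  M_A = wL²/2 = 6·10²/2 = 300 kN·m
Load 2 — point force P=-9 kN at a=10/3 m (b=L-a=20/3):
  R_A = P = (-9) = -9 kN
  M_A = Pa = (-9)·(10/3) = -30 kN·m
Superposition: R_A = 51 kN, M_A = 270 kN·m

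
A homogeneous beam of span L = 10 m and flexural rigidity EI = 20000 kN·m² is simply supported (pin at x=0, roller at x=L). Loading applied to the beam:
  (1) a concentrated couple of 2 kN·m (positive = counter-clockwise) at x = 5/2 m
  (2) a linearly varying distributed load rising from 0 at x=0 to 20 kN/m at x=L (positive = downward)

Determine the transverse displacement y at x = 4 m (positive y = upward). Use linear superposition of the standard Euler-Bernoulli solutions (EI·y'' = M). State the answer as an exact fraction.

y(4) = -72481/1200000 m

Load 1 — applied couple M₀=2 kN·m at a=5/2 m (b=L-a=15/2):
  y_1 = (M₀x³/(6L)-M₀(x-a)²/2+C₁x)/EI  [x>a] with C₁=M₀(3b²-L²)/(6L)=55/24 = (2·4³/(6·10)-2·(4-(5/2))²/2+(55/24)·4)/20000 = 181/400000 m
Load 2 — triangular load w₀=20 kN/m (0→w₀ over full span):
  y_2 = -w₀x(7L⁴-10L²x²+3x⁴)/(360LEI) = -20·4·(7·10⁴-10·10²·4²+3·4⁴)/(360·10·20000) = -1141/18750 m
Superposition: y = Σ y_i = -72481/1200000 m ≈ -0.060401 m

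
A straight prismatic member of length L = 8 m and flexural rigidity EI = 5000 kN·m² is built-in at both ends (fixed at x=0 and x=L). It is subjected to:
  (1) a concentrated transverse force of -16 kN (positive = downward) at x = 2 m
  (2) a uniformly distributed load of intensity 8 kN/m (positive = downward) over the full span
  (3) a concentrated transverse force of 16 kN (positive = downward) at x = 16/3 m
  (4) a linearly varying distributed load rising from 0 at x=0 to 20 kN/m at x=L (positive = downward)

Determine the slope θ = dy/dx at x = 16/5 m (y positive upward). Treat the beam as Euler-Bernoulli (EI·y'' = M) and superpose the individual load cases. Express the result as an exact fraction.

θ(16/5) = -1408/140625 rad

Load 1 — point force P=-16 kN at a=2 m (b=L-a=6):
  θ_1 = Pa²(L-x)(2bL-(3b+a)(L-x))/(2L³EI)  [x>a] = (-16)·2²·(8-(16/5))·(2·6·8-(3·6+2)·(8-(16/5)))/(2·8³·5000) = 0 rad
Load 2 — uniform load w=8 kN/m over full span:
  θ_2 = -wx(L-x)(L-2x)/(12EI) = -8·(16/5)·(8-(16/5))·(8-2·(16/5))/(12·5000) = -256/78125 rad
Load 3 — point force P=16 kN at a=16/3 m (b=L-a=8/3):
  θ_3 = -Pb²x(2aL-(3a+b)x)/(2L³EI)  [x≤a] = -16·(8/3)²·(16/5)·(2·(16/3)·8-(3·(16/3)+(8/3))·(16/5))/(2·8³·5000) = -256/140625 rad
Load 4 — triangular load w₀=20 kN/m (0→w₀ over full span):
  θ_4 = -w₀(2x(L-x)(L-2x)(x+2L)+x²(L-x)²)/(120LEI) = -20·(2·(16/5)·(8-(16/5))·(8-2·(16/5))·((16/5)+2·8)+(16/5)²·(8-(16/5))²)/(120·8·5000) = -384/78125 rad
Superposition: θ = Σ θ_i = -1408/140625 rad ≈ -0.010012 rad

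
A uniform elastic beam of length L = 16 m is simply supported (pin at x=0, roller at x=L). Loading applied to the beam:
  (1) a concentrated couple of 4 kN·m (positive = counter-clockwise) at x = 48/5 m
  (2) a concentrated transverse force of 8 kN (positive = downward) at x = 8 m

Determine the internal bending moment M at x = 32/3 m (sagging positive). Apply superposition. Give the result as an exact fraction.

Load 1 — applied couple M₀=4 kN·m at a=48/5 m (b=L-a=32/5):
  M_1 = M₀x/L - M₀  [x>a] = 4·(32/3)/16 - 4 = -4/3 kN·m
Load 2 — point force P=8 kN at a=8 m (b=L-a=8):
  M_2 = Pa(L-x)/L  [x>a] = 8·8·(16-(32/3))/16 = 64/3 kN·m
Superposition: M = Σ M_i = 20 kN·m ≈ 20.000000 kN·m

M(32/3) = 20 kN·m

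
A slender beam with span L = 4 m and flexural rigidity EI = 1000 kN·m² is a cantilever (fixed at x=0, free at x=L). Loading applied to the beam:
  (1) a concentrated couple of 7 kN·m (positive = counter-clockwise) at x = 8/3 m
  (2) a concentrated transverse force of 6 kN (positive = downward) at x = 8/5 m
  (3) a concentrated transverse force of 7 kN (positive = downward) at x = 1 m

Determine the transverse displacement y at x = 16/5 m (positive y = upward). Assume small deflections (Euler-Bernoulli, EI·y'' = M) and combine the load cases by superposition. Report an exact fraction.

y(16/5) = 1949/450000 m

Load 1 — applied couple M₀=7 kN·m at a=8/3 m (b=L-a=4/3):
  y_1 = M₀a(2x-a)/(2EI)  [x>a] = 7·(8/3)·(2·(16/5)-(8/3))/(2·1000) = 196/5625 m
Load 2 — point force P=6 kN at a=8/5 m (b=L-a=12/5):
  y_2 = -Pa²(3x-a)/(6EI)  [x>a] = -6·(8/5)²·(3·(16/5)-(8/5))/(6·1000) = -64/3125 m
Load 3 — point force P=7 kN at a=1 m (b=L-a=3):
  y_3 = -Pa²(3x-a)/(6EI)  [x>a] = -7·1²·(3·(16/5)-1)/(6·1000) = -301/30000 m
Superposition: y = Σ y_i = 1949/450000 m ≈ 0.004331 m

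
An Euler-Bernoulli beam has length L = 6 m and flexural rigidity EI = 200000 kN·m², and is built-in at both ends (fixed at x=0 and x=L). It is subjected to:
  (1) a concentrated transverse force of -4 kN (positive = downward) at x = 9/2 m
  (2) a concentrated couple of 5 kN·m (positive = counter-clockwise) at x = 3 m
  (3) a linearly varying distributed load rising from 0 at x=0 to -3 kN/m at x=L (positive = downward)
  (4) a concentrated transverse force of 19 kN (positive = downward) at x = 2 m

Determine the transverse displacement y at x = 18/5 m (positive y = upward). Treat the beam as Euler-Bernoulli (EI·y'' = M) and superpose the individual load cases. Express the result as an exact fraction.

Load 1 — point force P=-4 kN at a=9/2 m (b=L-a=3/2):
  y_1 = -Pb²x²(3aL-(3a+b)x)/(6L³EI)  [x≤a] = -(-4)·(3/2)²·(18/5)²·(3·(9/2)·6-(3·(9/2)+(3/2))·(18/5))/(6·6³·200000) = 243/20000000 m
Load 2 — applied couple M₀=5 kN·m at a=3 m (b=L-a=3):
  y_2 = (R_Ax³/6 - M_Ax²/2 - M₀(x-a)²/2)/EI  [x>a] with R_A=5/4, M_A=5/4 = ((5/4)·(18/5)³/6 - (5/4)·(18/5)²/2 - 5·((18/5)-3)²/2)/200000 = 9/2500000 m
Load 3 — triangular load w₀=-3 kN/m (0→w₀ over full span):
  y_3 = -w₀x²(L-x)²(x+2L)/(120LEI) = -(-3)·(18/5)²·(6-(18/5))²·((18/5)+2·6)/(120·6·200000) = 9477/390625000 m
Load 4 — point force P=19 kN at a=2 m (b=L-a=4):
  y_4 = -Pa²(L-x)²(3bL-(3b+a)(L-x))/(6L³EI)  [x>a] = -19·2²·(6-(18/5))²·(3·4·6-(3·4+2)·(6-(18/5)))/(6·6³·200000) = -76/1171875 m
Superposition: y = Σ y_i = -931583/37500000000 m ≈ -0.000025 m

y(18/5) = -931583/37500000000 m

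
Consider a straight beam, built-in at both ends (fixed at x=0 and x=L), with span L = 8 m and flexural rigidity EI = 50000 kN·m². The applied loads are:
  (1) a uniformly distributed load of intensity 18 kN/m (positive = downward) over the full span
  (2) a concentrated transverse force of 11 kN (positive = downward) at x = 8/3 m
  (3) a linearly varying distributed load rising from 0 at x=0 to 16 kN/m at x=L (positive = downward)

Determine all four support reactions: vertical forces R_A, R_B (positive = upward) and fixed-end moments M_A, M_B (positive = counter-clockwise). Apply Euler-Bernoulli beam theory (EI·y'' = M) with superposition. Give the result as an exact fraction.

R_A = 13412/135 kN, M_A = 19328/135 kN·m, R_B = 16153/135 kN, M_B = -20752/135 kN·m

Load 1 — uniform load w=18 kN/m over full span:
  R_A = wL/2 = 18·8/2 = 72 kN
  M_A = wL²/12 = 18·8²/12 = 96 kN·m
  R_B = wL/2 = 18·8/2 = 72 kN
  M_B = -wL²/12 = -18·8²/12 = -96 kN·m
Load 2 — point force P=11 kN at a=8/3 m (b=L-a=16/3):
  R_A = Pb²(3a+b)/L³ = 11·(16/3)²·(3·(8/3)+(16/3))/8³ = 220/27 kN
  M_A = Pab²/L² = 11·(8/3)·(16/3)²/8² = 352/27 kN·m
  R_B = Pa²(a+3b)/L³ = 11·(8/3)²·((8/3)+3·(16/3))/8³ = 77/27 kN
  M_B = -Pa²b/L² = -11·(8/3)²·(16/3)/8² = -176/27 kN·m
Load 3 — triangular load w₀=16 kN/m (0→w₀ over full span):
  R_A = 3w₀L/20 = 3·16·8/20 = 96/5 kN
  M_A = w₀L²/30 = 16·8²/30 = 512/15 kN·m
  R_B = 7w₀L/20 = 7·16·8/20 = 224/5 kN
  M_B = -w₀L²/20 = -16·8²/20 = -256/5 kN·m
Superposition: R_A = 13412/135 kN, M_A = 19328/135 kN·m, R_B = 16153/135 kN, M_B = -20752/135 kN·m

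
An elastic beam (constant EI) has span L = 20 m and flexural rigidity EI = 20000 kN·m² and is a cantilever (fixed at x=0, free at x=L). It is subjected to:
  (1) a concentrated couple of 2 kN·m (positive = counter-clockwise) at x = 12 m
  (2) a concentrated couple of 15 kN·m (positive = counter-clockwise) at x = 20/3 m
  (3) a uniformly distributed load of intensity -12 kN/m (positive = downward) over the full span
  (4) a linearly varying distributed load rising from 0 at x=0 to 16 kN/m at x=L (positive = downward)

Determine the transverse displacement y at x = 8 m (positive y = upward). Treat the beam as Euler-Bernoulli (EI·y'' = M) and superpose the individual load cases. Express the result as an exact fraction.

Load 1 — applied couple M₀=2 kN·m at a=12 m (b=L-a=8):
  y_1 = M₀x²/(2EI)  [x≤a] = 2·8²/(2·20000) = 2/625 m
Load 2 — applied couple M₀=15 kN·m at a=20/3 m (b=L-a=40/3):
  y_2 = M₀a(2x-a)/(2EI)  [x>a] = 15·(20/3)·(2·8-(20/3))/(2·20000) = 7/300 m
Load 3 — uniform load w=-12 kN/m over full span:
  y_3 = -wx²(x²-4Lx+6L²)/(24EI) = -(-12)·8²·(8²-4·20·8+6·20²)/(24·20000) = 1824/625 m
Load 4 — triangular load w₀=16 kN/m (0→w₀ over full span):
  y_4 = (w₀Lx³/12-w₀L²x²/6-w₀x⁵/(120L))/EI = (16·20·8³/12-16·20²·8²/6-16·8⁵/(120·20))/20000 = -128512/46875 m
Superposition: y = Σ y_i = 12709/62500 m ≈ 0.203344 m

y(8) = 12709/62500 m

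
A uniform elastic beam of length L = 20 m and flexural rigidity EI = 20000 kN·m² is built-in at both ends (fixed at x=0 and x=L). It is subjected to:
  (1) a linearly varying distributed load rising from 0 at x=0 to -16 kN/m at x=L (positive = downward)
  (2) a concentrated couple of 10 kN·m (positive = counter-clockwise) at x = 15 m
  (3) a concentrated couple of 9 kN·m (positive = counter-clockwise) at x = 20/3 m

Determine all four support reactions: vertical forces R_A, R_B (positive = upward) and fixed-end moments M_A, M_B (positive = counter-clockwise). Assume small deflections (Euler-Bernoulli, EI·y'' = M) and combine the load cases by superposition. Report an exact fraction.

Load 1 — triangular load w₀=-16 kN/m (0→w₀ over full span):
  R_A = 3w₀L/20 = 3·(-16)·20/20 = -48 kN
  M_A = w₀L²/30 = (-16)·20²/30 = -640/3 kN·m
  R_B = 7w₀L/20 = 7·(-16)·20/20 = -112 kN
  M_B = -w₀L²/20 = -(-16)·20²/20 = 320 kN·m
Load 2 — applied couple M₀=10 kN·m at a=15 m (b=L-a=5):
  R_A = 6M₀ab/L³ = 6·10·15·5/20³ = 9/16 kN
  M_A = M₀b(2a-b)/L² = 10·5·(2·15-5)/20² = 25/8 kN·m
  R_B = -6M₀ab/L³ = -6·10·15·5/20³ = -9/16 kN
  M_B = M₀a(2b-a)/L² = 10·15·(2·5-15)/20² = -15/8 kN·m
Load 3 — applied couple M₀=9 kN·m at a=20/3 m (b=L-a=40/3):
  R_A = 6M₀ab/L³ = 6·9·(20/3)·(40/3)/20³ = 3/5 kN
  M_A = M₀b(2a-b)/L² = 9·(40/3)·(2·(20/3)-(40/3))/20² = 0 kN·m
  R_B = -6M₀ab/L³ = -6·9·(20/3)·(40/3)/20³ = -3/5 kN
  M_B = M₀a(2b-a)/L² = 9·(20/3)·(2·(40/3)-(20/3))/20² = 3 kN·m
Superposition: R_A = -3747/80 kN, M_A = -5045/24 kN·m, R_B = -9053/80 kN, M_B = 2569/8 kN·m

R_A = -3747/80 kN, M_A = -5045/24 kN·m, R_B = -9053/80 kN, M_B = 2569/8 kN·m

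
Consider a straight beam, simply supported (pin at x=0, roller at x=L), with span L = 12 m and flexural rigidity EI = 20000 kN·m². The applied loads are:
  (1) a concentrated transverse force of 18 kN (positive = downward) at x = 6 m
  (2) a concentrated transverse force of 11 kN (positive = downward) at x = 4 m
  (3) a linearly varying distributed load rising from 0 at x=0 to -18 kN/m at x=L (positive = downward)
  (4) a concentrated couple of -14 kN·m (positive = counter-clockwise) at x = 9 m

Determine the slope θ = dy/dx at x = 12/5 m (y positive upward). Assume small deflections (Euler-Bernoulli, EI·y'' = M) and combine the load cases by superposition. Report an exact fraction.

θ(12/5) = 6971531/450000000 rad

Load 1 — point force P=18 kN at a=6 m (b=L-a=6):
  θ_1 = -Pb(L²-b²-3x²)/(6LEI)  [x≤a] = -18·6·(12²-6²-3·(12/5)²)/(6·12·20000) = -1701/250000 rad
Load 2 — point force P=11 kN at a=4 m (b=L-a=8):
  θ_2 = -Pb(L²-b²-3x²)/(6LEI)  [x≤a] = -11·8·(12²-8²-3·(12/5)²)/(6·12·20000) = -539/140625 rad
Load 3 — triangular load w₀=-18 kN/m (0→w₀ over full span):
  θ_3 = -w₀(7L⁴-30L²x²+15x⁴)/(360LEI) = -(-18)·(7·12⁴-30·12²·(12/5)²+15·(12/5)⁴)/(360·12·20000) = 9828/390625 rad
Load 4 — applied couple M₀=-14 kN·m at a=9 m (b=L-a=3):
  θ_4 = (M₀x²/(2L)+C₁)/EI  [x≤a] with C₁=M₀(3b²-L²)/(6L)=91/4 = ((-14)·(12/5)²/(2·12)+(91/4))/20000 = 1939/2000000 rad
Superposition: θ = Σ θ_i = 6971531/450000000 rad ≈ 0.015492 rad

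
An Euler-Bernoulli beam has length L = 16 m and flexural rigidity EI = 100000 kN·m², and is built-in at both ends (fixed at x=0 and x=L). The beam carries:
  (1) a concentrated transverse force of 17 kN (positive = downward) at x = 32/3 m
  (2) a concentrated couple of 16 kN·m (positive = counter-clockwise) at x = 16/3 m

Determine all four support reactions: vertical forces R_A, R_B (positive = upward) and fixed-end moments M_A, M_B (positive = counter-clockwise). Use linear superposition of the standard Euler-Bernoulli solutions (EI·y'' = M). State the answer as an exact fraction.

Load 1 — point force P=17 kN at a=32/3 m (b=L-a=16/3):
  R_A = Pb²(3a+b)/L³ = 17·(16/3)²·(3·(32/3)+(16/3))/16³ = 119/27 kN
  M_A = Pab²/L² = 17·(32/3)·(16/3)²/16² = 544/27 kN·m
  R_B = Pa²(a+3b)/L³ = 17·(32/3)²·((32/3)+3·(16/3))/16³ = 340/27 kN
  M_B = -Pa²b/L² = -17·(32/3)²·(16/3)/16² = -1088/27 kN·m
Load 2 — applied couple M₀=16 kN·m at a=16/3 m (b=L-a=32/3):
  R_A = 6M₀ab/L³ = 6·16·(16/3)·(32/3)/16³ = 4/3 kN
  M_A = M₀b(2a-b)/L² = 16·(32/3)·(2·(16/3)-(32/3))/16² = 0 kN·m
  R_B = -6M₀ab/L³ = -6·16·(16/3)·(32/3)/16³ = -4/3 kN
  M_B = M₀a(2b-a)/L² = 16·(16/3)·(2·(32/3)-(16/3))/16² = 16/3 kN·m
Superposition: R_A = 155/27 kN, M_A = 544/27 kN·m, R_B = 304/27 kN, M_B = -944/27 kN·m

R_A = 155/27 kN, M_A = 544/27 kN·m, R_B = 304/27 kN, M_B = -944/27 kN·m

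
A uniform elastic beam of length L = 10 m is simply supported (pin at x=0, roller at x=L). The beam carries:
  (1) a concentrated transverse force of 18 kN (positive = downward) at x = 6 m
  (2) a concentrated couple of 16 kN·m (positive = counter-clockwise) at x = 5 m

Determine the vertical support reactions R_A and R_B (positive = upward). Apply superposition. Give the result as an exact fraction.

Load 1 — point force P=18 kN at a=6 m (b=L-a=4):
  R_A = Pb/L = 18·4/10 = 36/5 kN
  R_B = Pa/L = 18·6/10 = 54/5 kN
Load 2 — applied couple M₀=16 kN·m at a=5 m (b=L-a=5):
  R_A = M₀/L = 16/10 = 8/5 kN
  R_B = -M₀/L = -16/10 = -8/5 kN
Superposition: R_A = 44/5 kN, R_B = 46/5 kN

R_A = 44/5 kN, R_B = 46/5 kN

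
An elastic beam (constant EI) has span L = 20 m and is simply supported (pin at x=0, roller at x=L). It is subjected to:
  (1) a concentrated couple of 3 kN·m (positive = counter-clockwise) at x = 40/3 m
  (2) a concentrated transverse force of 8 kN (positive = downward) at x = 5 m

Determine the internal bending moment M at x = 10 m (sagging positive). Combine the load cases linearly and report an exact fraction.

Load 1 — applied couple M₀=3 kN·m at a=40/3 m (b=L-a=20/3):
  M_1 = M₀x/L  [x≤a] = 3·10/20 = 3/2 kN·m
Load 2 — point force P=8 kN at a=5 m (b=L-a=15):
  M_2 = Pa(L-x)/L  [x>a] = 8·5·(20-10)/20 = 20 kN·m
Superposition: M = Σ M_i = 43/2 kN·m ≈ 21.500000 kN·m

M(10) = 43/2 kN·m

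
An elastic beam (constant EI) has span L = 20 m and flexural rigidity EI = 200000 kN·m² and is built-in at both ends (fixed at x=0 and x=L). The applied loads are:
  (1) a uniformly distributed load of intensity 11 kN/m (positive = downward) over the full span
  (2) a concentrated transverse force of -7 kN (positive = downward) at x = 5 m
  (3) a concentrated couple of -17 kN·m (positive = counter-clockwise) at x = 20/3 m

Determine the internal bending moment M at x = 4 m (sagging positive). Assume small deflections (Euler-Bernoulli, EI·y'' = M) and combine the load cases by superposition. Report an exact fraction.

Load 1 — uniform load w=11 kN/m over full span:
  M_1 = wLx/2 - wL²/12 - wx²/2 = 11·20·4/2 - 11·20²/12 - 11·4²/2 = -44/3 kN·m
Load 2 — point force P=-7 kN at a=5 m (b=L-a=15):
  M_2 = Pb²(3a+b)x/L³ - Pab²/L²  [x≤a] = (-7)·15²·(3·5+15)·4/20³ - (-7)·5·15²/20² = -63/16 kN·m
Load 3 — applied couple M₀=-17 kN·m at a=20/3 m (b=L-a=40/3):
  M_3 = R_Ax - M_A  [x≤a] with R_A=-17/15, M_A=0 = (-17/15)·4 - 0 = -68/15 kN·m
Superposition: M = Σ M_i = -1851/80 kN·m ≈ -23.137500 kN·m

M(4) = -1851/80 kN·m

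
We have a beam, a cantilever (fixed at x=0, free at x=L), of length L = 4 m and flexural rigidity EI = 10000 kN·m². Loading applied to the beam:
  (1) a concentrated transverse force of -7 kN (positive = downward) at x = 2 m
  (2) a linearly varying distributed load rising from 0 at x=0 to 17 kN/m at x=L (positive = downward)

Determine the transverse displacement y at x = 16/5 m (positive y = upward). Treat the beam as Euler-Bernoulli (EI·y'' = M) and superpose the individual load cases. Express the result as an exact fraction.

y(16/5) = -2987639/117187500 m

Load 1 — point force P=-7 kN at a=2 m (b=L-a=2):
  y_1 = -Pa²(3x-a)/(6EI)  [x>a] = -(-7)·2²·(3·(16/5)-2)/(6·10000) = 133/37500 m
Load 2 — triangular load w₀=17 kN/m (0→w₀ over full span):
  y_2 = (w₀Lx³/12-w₀L²x²/6-w₀x⁵/(120L))/EI = (17·4·(16/5)³/12-17·4²·(16/5)²/6-17·(16/5)⁵/(120·4))/10000 = -850816/29296875 m
Superposition: y = Σ y_i = -2987639/117187500 m ≈ -0.025495 m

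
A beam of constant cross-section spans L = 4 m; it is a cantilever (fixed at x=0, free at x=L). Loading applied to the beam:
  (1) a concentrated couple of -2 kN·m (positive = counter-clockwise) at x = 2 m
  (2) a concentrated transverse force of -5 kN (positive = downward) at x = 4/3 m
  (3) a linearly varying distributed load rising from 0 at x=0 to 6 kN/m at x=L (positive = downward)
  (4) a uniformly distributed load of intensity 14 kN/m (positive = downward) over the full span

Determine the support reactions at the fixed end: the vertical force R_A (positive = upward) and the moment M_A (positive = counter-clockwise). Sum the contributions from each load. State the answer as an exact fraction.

R_A = 63 kN, M_A = 418/3 kN·m

Load 1 — applied couple M₀=-2 kN·m at a=2 m (b=L-a=2):
  R_A = 0 kN
  M_A = -M₀ = -(-2) = 2 kN·m
Load 2 — point force P=-5 kN at a=4/3 m (b=L-a=8/3):
  R_A = P = (-5) = -5 kN
  M_A = Pa = (-5)·(4/3) = -20/3 kN·m
Load 3 — triangular load w₀=6 kN/m (0→w₀ over full span):
  R_A = w₀L/2 = 6·4/2 = 12 kN
  M_A = w₀L²/3 = 6·4²/3 = 32 kN·m
Load 4 — uniform load w=14 kN/m over full span:
  R_A = wL = 14·4 = 56 kN
  M_A = wL²/2 = 14·4²/2 = 112 kN·m
Superposition: R_A = 63 kN, M_A = 418/3 kN·m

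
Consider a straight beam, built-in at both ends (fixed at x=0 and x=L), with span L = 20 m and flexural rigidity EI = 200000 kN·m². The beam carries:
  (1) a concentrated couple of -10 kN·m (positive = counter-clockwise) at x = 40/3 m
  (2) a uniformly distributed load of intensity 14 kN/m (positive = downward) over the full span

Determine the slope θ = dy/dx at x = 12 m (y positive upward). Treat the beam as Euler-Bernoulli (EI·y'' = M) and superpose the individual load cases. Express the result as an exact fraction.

Load 1 — applied couple M₀=-10 kN·m at a=40/3 m (b=L-a=20/3):
  θ_1 = (R_Ax²/2 - M_Ax)/EI  [x≤a] with R_A=-2/3, M_A=-10/3 = ((-2/3)·12²/2 - (-10/3)·12)/200000 = -1/25000 rad
Load 2 — uniform load w=14 kN/m over full span:
  θ_2 = -wx(L-x)(L-2x)/(12EI) = -14·12·(20-12)·(20-2·12)/(12·200000) = 7/3125 rad
Superposition: θ = Σ θ_i = 11/5000 rad ≈ 0.002200 rad

θ(12) = 11/5000 rad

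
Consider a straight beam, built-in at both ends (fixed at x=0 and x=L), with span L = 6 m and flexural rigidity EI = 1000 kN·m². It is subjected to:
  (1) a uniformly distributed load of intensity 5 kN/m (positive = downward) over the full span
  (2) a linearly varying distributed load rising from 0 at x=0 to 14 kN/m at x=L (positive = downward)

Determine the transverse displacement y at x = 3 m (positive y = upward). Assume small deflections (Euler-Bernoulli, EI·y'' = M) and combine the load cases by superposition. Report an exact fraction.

Load 1 — uniform load w=5 kN/m over full span:
  y_1 = -wx²(L-x)²/(24EI) = -5·3²·(6-3)²/(24·1000) = -27/1600 m
Load 2 — triangular load w₀=14 kN/m (0→w₀ over full span):
  y_2 = -w₀x²(L-x)²(x+2L)/(120LEI) = -14·3²·(6-3)²·(3+2·6)/(120·6·1000) = -189/8000 m
Superposition: y = Σ y_i = -81/2000 m ≈ -0.040500 m

y(3) = -81/2000 m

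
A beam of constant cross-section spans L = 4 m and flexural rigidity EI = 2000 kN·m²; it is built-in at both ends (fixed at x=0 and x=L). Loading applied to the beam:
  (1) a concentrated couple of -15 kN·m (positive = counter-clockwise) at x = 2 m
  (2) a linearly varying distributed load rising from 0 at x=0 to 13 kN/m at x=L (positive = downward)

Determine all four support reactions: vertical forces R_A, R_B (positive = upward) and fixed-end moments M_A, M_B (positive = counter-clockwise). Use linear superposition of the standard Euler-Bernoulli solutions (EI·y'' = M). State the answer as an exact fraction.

Load 1 — applied couple M₀=-15 kN·m at a=2 m (b=L-a=2):
  R_A = 6M₀ab/L³ = 6·(-15)·2·2/4³ = -45/8 kN
  M_A = M₀b(2a-b)/L² = (-15)·2·(2·2-2)/4² = -15/4 kN·m
  R_B = -6M₀ab/L³ = -6·(-15)·2·2/4³ = 45/8 kN
  M_B = M₀a(2b-a)/L² = (-15)·2·(2·2-2)/4² = -15/4 kN·m
Load 2 — triangular load w₀=13 kN/m (0→w₀ over full span):
  R_A = 3w₀L/20 = 3·13·4/20 = 39/5 kN
  M_A = w₀L²/30 = 13·4²/30 = 104/15 kN·m
  R_B = 7w₀L/20 = 7·13·4/20 = 91/5 kN
  M_B = -w₀L²/20 = -13·4²/20 = -52/5 kN·m
Superposition: R_A = 87/40 kN, M_A = 191/60 kN·m, R_B = 953/40 kN, M_B = -283/20 kN·m

R_A = 87/40 kN, M_A = 191/60 kN·m, R_B = 953/40 kN, M_B = -283/20 kN·m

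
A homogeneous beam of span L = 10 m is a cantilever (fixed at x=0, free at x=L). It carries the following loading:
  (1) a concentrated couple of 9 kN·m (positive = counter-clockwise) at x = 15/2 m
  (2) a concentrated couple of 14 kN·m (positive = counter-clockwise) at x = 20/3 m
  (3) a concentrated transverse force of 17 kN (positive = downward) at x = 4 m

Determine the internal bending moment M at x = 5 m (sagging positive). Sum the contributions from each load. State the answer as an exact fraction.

Load 1 — applied couple M₀=9 kN·m at a=15/2 m (b=L-a=5/2):
  M_1 = M₀  [x≤a] = 9 = 9 kN·m
Load 2 — applied couple M₀=14 kN·m at a=20/3 m (b=L-a=10/3):
  M_2 = M₀  [x≤a] = 14 = 14 kN·m
Load 3 — point force P=17 kN at a=4 m (b=L-a=6):
  M_3 = 0  [x>a] = 0 kN·m
Superposition: M = Σ M_i = 23 kN·m ≈ 23.000000 kN·m

M(5) = 23 kN·m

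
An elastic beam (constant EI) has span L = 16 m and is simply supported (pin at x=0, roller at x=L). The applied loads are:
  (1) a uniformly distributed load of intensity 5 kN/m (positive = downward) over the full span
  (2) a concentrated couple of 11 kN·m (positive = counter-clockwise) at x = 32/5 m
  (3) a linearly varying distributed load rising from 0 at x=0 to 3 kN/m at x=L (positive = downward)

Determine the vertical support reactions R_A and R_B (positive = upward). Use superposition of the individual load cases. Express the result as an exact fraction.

R_A = 779/16 kN, R_B = 885/16 kN

Load 1 — uniform load w=5 kN/m over full span:
  R_A = wL/2 = 5·16/2 = 40 kN
  R_B = wL/2 = 5·16/2 = 40 kN
Load 2 — applied couple M₀=11 kN·m at a=32/5 m (b=L-a=48/5):
  R_A = M₀/L = 11/16 kN
  R_B = -M₀/L = -11/16 kN
Load 3 — triangular load w₀=3 kN/m (0→w₀ over full span):
  R_A = w₀L/6 = 3·16/6 = 8 kN
  R_B = w₀L/3 = 3·16/3 = 16 kN
Superposition: R_A = 779/16 kN, R_B = 885/16 kN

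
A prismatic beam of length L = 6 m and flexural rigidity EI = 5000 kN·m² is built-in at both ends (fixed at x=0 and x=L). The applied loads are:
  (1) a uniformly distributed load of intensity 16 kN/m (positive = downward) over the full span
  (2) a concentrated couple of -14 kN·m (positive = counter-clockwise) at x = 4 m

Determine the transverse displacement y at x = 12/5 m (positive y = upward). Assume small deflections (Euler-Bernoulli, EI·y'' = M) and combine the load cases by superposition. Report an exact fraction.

Load 1 — uniform load w=16 kN/m over full span:
  y_1 = -wx²(L-x)²/(24EI) = -16·(12/5)²·(6-(12/5))²/(24·5000) = -3888/390625 m
Load 2 — applied couple M₀=-14 kN·m at a=4 m (b=L-a=2):
  y_2 = (R_Ax³/6 - M_Ax²/2)/EI  [x≤a] with R_A=-28/9, M_A=-14/3 = ((-28/9)·(12/5)³/6 - (-14/3)·(12/5)²/2)/5000 = 98/78125 m
Superposition: y = Σ y_i = -3398/390625 m ≈ -0.008699 m

y(12/5) = -3398/390625 m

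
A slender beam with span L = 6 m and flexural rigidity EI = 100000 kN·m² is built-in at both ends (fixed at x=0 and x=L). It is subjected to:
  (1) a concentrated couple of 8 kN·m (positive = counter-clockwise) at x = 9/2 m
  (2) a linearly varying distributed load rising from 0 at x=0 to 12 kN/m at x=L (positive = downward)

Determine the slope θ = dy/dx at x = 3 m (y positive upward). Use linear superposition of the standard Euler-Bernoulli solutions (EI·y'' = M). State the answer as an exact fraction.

Load 1 — applied couple M₀=8 kN·m at a=9/2 m (b=L-a=3/2):
  θ_1 = (R_Ax²/2 - M_Ax)/EI  [x≤a] with R_A=3/2, M_A=5/2 = ((3/2)·3²/2 - (5/2)·3)/100000 = -3/400000 rad
Load 2 — triangular load w₀=12 kN/m (0→w₀ over full span):
  θ_2 = -w₀(2x(L-x)(L-2x)(x+2L)+x²(L-x)²)/(120LEI) = -12·(2·3·(6-3)·(6-2·3)·(3+2·6)+3²·(6-3)²)/(120·6·100000) = -27/2000000 rad
Superposition: θ = Σ θ_i = -21/1000000 rad ≈ -0.000021 rad

θ(3) = -21/1000000 rad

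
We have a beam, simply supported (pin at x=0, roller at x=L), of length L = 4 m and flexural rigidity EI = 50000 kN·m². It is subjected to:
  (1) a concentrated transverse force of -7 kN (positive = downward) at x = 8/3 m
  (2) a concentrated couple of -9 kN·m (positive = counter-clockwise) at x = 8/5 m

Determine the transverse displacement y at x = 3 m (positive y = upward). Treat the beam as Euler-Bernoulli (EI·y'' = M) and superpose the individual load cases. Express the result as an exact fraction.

Load 1 — point force P=-7 kN at a=8/3 m (b=L-a=4/3):
  y_1 = -Pa(L-x)(2Lx-a²-x²)/(6LEI)  [x>a] = -(-7)·(8/3)·(4-3)·(2·4·3-(8/3)²-3²)/(6·4·50000) = 497/4050000 m
Load 2 — applied couple M₀=-9 kN·m at a=8/5 m (b=L-a=12/5):
  y_2 = (M₀x³/(6L)-M₀(x-a)²/2+C₁x)/EI  [x>a] with C₁=M₀(3b²-L²)/(6L)=-12/25 = ((-9)·3³/(6·4)-(-9)·(3-(8/5))²/2+(-12/25)·3)/50000 = -549/10000000 m
Superposition: y = Σ y_i = 54931/810000000 m ≈ 0.000068 m

y(3) = 54931/810000000 m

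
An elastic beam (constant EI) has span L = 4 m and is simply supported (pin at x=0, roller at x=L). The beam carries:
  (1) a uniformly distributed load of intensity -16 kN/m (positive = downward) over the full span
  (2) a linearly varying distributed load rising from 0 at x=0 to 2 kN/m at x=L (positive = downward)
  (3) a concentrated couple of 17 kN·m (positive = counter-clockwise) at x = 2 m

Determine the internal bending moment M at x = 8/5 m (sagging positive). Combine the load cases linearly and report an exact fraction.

M(8/5) = -2766/125 kN·m

Load 1 — uniform load w=-16 kN/m over full span:
  M_1 = wx(L-x)/2 = (-16)·(8/5)·(4-(8/5))/2 = -768/25 kN·m
Load 2 — triangular load w₀=2 kN/m (0→w₀ over full span):
  M_2 = w₀Lx/6 - w₀x³/(6L) = 2·4·(8/5)/6 - 2·(8/5)³/(6·4) = 224/125 kN·m
Load 3 — applied couple M₀=17 kN·m at a=2 m (b=L-a=2):
  M_3 = M₀x/L  [x≤a] = 17·(8/5)/4 = 34/5 kN·m
Superposition: M = Σ M_i = -2766/125 kN·m ≈ -22.128000 kN·m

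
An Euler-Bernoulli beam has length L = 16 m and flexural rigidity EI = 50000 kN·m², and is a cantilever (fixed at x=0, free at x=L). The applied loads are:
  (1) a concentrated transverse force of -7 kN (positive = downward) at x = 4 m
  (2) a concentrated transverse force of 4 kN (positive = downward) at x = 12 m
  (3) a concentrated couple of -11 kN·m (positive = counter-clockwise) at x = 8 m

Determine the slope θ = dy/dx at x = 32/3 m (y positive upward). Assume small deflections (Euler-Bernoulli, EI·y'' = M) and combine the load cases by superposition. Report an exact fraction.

Load 1 — point force P=-7 kN at a=4 m (b=L-a=12):
  θ_1 = -Pa²/(2EI)  [x>a] = -(-7)·4²/(2·50000) = 7/6250 rad
Load 2 — point force P=4 kN at a=12 m (b=L-a=4):
  θ_2 = -Px(2a-x)/(2EI)  [x≤a] = -4·(32/3)·(2·12-(32/3))/(2·50000) = -32/5625 rad
Load 3 — applied couple M₀=-11 kN·m at a=8 m (b=L-a=8):
  θ_3 = M₀a/EI  [x>a] = (-11)·8/50000 = -11/6250 rad
Superposition: θ = Σ θ_i = -178/28125 rad ≈ -0.006329 rad

θ(32/3) = -178/28125 rad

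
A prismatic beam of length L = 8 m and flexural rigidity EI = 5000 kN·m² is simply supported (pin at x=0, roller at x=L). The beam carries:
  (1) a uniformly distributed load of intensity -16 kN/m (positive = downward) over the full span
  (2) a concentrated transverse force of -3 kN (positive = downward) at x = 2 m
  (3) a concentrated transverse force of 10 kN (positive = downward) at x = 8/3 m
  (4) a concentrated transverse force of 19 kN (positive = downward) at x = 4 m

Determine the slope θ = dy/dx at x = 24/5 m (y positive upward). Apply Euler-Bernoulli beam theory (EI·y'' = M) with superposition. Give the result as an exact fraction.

θ(24/5) = -1271627/101250000 rad

Load 1 — uniform load w=-16 kN/m over full span:
  θ_1 = -w(L³-6Lx²+4x³)/(24EI) = -(-16)·(8³-6·8·(24/5)²+4·(24/5)³)/(24·5000) = -4736/234375 rad
Load 2 — point force P=-3 kN at a=2 m (b=L-a=6):
  θ_2 = -Pa(2L²-6Lx+3x²+a²)/(6LEI)  [x>a] = -(-3)·2·(2·8²-6·8·(24/5)+3·(24/5)²+2²)/(6·8·5000) = -183/250000 rad
Load 3 — point force P=10 kN at a=8/3 m (b=L-a=16/3):
  θ_3 = -Pa(2L²-6Lx+3x²+a²)/(6LEI)  [x>a] = -10·(8/3)·(2·8²-6·8·(24/5)+3·(24/5)²+(8/3)²)/(6·8·5000) = 736/253125 rad
Load 4 — point force P=19 kN at a=4 m (b=L-a=4):
  θ_4 = -Pa(2L²-6Lx+3x²+a²)/(6LEI)  [x>a] = -19·4·(2·8²-6·8·(24/5)+3·(24/5)²+4²)/(6·8·5000) = 171/31250 rad
Superposition: θ = Σ θ_i = -1271627/101250000 rad ≈ -0.012559 rad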